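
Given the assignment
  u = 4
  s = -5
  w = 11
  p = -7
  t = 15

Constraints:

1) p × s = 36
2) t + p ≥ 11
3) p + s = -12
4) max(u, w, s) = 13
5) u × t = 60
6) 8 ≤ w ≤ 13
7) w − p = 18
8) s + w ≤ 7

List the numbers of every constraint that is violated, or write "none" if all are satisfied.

No — constraints 1, 2, and 4 are not satisfied.

1) p × s = -7 × (-5) = 35, not 36 — violated.
2) t + p = 15 + (-7) = 8; 8 < 11, bound 11 not met — violated.
3) p + s = -7 + (-5) = -12 — satisfied.
4) max(4, 11, -5) = 11, not 13 — violated.
5) u × t = 4 × 15 = 60 — satisfied.
6) w = 11 lies in [8, 13] — satisfied.
7) w − p = 11 − (-7) = 18 — satisfied.
8) s + w = -5 + 11 = 6; 6 ≤ 7 — satisfied.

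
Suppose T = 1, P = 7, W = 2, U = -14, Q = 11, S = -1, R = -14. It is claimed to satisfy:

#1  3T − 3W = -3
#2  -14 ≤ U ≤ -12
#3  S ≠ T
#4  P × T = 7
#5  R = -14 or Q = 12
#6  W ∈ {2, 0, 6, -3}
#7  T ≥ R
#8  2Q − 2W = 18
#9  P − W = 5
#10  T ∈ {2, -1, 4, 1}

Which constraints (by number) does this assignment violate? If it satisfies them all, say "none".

#1 3T − 3W = 3(1) − 3(2) = -3 — satisfied.
#2 U = -14 lies in [-14, -12] — satisfied.
#3 S = -1, T = 1; distinct — satisfied.
#4 P × T = 7 × 1 = 7 — satisfied.
#5 R = -14 = -14 (first disjunct) — satisfied.
#6 W = 2 is in {2, 0, 6, -3} — satisfied.
#7 T = 1, R = -14; 1 ≥ -14 — satisfied.
#8 2Q − 2W = 2(11) − 2(2) = 18 — satisfied.
#9 P − W = 7 − 2 = 5 — satisfied.
#10 T = 1 is in {2, -1, 4, 1} — satisfied.

All constraints are satisfied.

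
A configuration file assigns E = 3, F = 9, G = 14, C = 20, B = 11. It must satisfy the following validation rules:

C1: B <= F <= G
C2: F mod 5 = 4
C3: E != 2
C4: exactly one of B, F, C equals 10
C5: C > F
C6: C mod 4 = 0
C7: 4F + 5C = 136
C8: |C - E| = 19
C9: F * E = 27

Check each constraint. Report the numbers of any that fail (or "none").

C1: values 11, 9, 14; B = 11 is not <= F = 9 — violated.
C2: 9 mod 5 = 4 — OK.
C3: E = 3, and 3 ≠ 2 — OK.
C4: B=11, F=9, C=20; 0 of them equal 10, not exactly one — violated.
C5: C = 20, F = 9; 20 > 9 — OK.
C6: 20 mod 4 = 0 — OK.
C7: 4F + 5C = 4(9) + 5(20) = 136 — OK.
C8: |20 - 3| = 17, not 19 — violated.
C9: F * E = 9 * 3 = 27 — OK.

Violated: 1, 4, and 8.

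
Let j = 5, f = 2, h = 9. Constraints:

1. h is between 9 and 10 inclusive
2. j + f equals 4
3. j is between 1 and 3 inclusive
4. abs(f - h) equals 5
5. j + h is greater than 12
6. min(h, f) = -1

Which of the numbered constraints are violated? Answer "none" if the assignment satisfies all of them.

1. h = 9 lies in [9, 10] — holds.
2. j + f = 5 + 2 = 7, not 4 — fails.
3. j = 5 is outside [1, 3] — fails.
4. abs(2 - 9) = 7, not 5 — fails.
5. j + h = 5 + 9 = 14; 14 > 12 — holds.
6. min(9, 2) = 2, not -1 — fails.

Violated: 2, 3, 4, and 6.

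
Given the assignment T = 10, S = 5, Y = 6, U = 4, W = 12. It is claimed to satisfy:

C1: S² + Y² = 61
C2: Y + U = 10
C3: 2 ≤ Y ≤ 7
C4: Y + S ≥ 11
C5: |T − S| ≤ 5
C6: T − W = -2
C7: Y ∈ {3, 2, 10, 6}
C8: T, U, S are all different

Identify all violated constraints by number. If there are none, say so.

All constraints are satisfied.

C1: S² + Y² = 5² + 6² = 25 + 36 = 61 — holds.
C2: Y + U = 6 + 4 = 10 — holds.
C3: Y = 6 lies in [2, 7] — holds.
C4: Y + S = 6 + 5 = 11; 11 ≥ 11 — holds.
C5: |10 − 5| = 5; 5 ≤ 5 — holds.
C6: T − W = 10 − 12 = -2 — holds.
C7: Y = 6 is in {3, 2, 10, 6} — holds.
C8: values 10, 4, 5 are pairwise distinct — holds.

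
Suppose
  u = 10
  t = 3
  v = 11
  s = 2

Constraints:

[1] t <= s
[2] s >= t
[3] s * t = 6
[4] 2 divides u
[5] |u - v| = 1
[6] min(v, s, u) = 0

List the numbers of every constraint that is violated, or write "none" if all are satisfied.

[1] t = 3, s = 2; 3 > 2 (want ≤)  false
[2] s = 2, t = 3; 2 < 3 (want ≥)  false
[3] s * t = 2 * 3 = 6  true
[4] 10 / 2 = 5, so 2 divides 10  true
[5] |10 - 11| = 1  true
[6] min(11, 2, 10) = 2, not 0  false

The assignment fails constraints 1, 2, and 6.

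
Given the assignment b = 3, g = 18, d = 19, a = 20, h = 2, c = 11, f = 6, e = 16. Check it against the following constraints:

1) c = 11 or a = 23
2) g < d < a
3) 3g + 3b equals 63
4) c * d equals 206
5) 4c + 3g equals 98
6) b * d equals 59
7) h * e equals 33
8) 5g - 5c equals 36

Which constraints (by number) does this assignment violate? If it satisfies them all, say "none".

1) c = 11 = 11 (first disjunct) — holds.
2) values 18 < 19 < 20 — holds.
3) 3g + 3b = 3(18) + 3(3) = 63 — holds.
4) c * d = 11 * 19 = 209, not 206 — fails.
5) 4c + 3g = 4(11) + 3(18) = 98 — holds.
6) b * d = 3 * 19 = 57, not 59 — fails.
7) h * e = 2 * 16 = 32, not 33 — fails.
8) 5g - 5c = 5(18) - 5(11) = 35, not 36 — fails.

Constraints 4, 6, 7, 8 are violated.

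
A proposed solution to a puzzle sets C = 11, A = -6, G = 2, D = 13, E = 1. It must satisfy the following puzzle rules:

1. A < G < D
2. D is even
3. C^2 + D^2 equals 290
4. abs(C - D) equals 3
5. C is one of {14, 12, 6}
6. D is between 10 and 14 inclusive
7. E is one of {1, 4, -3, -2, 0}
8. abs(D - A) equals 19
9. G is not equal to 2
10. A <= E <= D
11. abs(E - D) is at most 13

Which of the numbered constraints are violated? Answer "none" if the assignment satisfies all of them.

1. values -6 < 2 < 13  ✔
2. D = 13 is odd  ✘
3. C^2 + D^2 = 11^2 + 13^2 = 121 + 169 = 290  ✔
4. abs(11 - 13) = 2, not 3  ✘
5. C = 11 is not in {14, 12, 6}  ✘
6. D = 13 lies in [10, 14]  ✔
7. E = 1 is in {1, 4, -3, -2, 0}  ✔
8. abs(13 - (-6)) = 19  ✔
9. G = 2, but 2 is required to differ  ✘
10. values -6 <= 1 <= 13  ✔
11. abs(1 - 13) = 12; 12 ≤ 13  ✔

No — constraints 2, 4, 5, and 9 are not satisfied.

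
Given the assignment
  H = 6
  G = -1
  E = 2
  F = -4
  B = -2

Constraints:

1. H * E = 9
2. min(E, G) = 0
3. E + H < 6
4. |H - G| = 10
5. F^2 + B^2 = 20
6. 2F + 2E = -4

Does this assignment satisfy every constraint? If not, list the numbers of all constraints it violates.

The assignment fails constraints 1, 2, 3, 4.

1. H * E = 6 * 2 = 12, not 9 — does not hold.
2. min(2, -1) = -1, not 0 — does not hold.
3. E + H = 2 + 6 = 8; 8 ≥ 6, bound 6 not met — does not hold.
4. |6 - (-1)| = 7, not 10 — does not hold.
5. F^2 + B^2 = (-4)^2 + (-2)^2 = 16 + 4 = 20 — holds.
6. 2F + 2E = 2(-4) + 2(2) = -4 — holds.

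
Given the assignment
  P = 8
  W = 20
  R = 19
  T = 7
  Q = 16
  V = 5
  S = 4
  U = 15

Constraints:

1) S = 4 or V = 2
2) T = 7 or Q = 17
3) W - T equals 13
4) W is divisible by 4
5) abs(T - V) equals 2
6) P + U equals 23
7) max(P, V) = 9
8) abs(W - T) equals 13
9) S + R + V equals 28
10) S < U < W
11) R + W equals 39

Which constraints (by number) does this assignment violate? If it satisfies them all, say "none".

1) S = 4 = 4 (first disjunct)  ✓
2) T = 7 = 7 (first disjunct)  ✓
3) W - T = 20 - 7 = 13  ✓
4) 20 / 4 = 5, so 4 divides 20  ✓
5) abs(7 - 5) = 2  ✓
6) P + U = 8 + 15 = 23  ✓
7) max(8, 5) = 8, not 9  ✗
8) abs(20 - 7) = 13  ✓
9) S + R + V = 4 + 19 + 5 = 28  ✓
10) values 4 < 15 < 20  ✓
11) R + W = 19 + 20 = 39  ✓

Violated: 7.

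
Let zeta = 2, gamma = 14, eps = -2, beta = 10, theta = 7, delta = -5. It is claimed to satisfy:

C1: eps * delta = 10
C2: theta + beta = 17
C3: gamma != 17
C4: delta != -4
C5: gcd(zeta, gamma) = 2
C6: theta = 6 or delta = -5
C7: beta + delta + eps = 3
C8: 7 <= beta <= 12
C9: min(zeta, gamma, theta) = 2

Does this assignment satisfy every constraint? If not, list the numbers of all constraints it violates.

C1: eps * delta = -2 * (-5) = 10  yes
C2: theta + beta = 7 + 10 = 17  yes
C3: gamma = 14, and 14 ≠ 17  yes
C4: delta = -5, and -5 ≠ -4  yes
C5: gcd(2, 14) = 2  yes
C6: theta = 7 ≠ 6, but delta = -5 = -5 (second disjunct)  yes
C7: beta + delta + eps = 10 + (-5) + (-2) = 3  yes
C8: beta = 10 lies in [7, 12]  yes
C9: min(2, 14, 7) = 2  yes

No violations.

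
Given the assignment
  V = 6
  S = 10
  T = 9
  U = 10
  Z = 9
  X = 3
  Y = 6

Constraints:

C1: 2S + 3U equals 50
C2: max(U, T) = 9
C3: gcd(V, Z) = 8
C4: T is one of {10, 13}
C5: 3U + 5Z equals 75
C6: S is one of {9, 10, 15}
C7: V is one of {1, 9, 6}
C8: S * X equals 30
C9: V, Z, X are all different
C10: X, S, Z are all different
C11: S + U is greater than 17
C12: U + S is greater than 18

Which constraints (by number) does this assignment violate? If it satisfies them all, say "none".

No — constraints 2, 3, 4 are not satisfied.

C1: 2S + 3U = 2(10) + 3(10) = 50  yes
C2: max(10, 9) = 10, not 9  no
C3: gcd(6, 9) = 3, not 8  no
C4: T = 9 is not in {10, 13}  no
C5: 3U + 5Z = 3(10) + 5(9) = 75  yes
C6: S = 10 is in {9, 10, 15}  yes
C7: V = 6 is in {1, 9, 6}  yes
C8: S * X = 10 * 3 = 30  yes
C9: values 6, 9, 3 are pairwise distinct  yes
C10: values 3, 10, 9 are pairwise distinct  yes
C11: S + U = 10 + 10 = 20; 20 > 17  yes
C12: U + S = 10 + 10 = 20; 20 > 18  yes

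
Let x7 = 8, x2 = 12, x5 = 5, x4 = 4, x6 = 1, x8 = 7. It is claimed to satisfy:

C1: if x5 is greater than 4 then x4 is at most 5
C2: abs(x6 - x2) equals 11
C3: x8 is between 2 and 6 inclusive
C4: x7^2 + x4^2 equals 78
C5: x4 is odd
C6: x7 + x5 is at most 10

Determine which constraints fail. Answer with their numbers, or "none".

Constraints 3, 4, 5, 6 are violated.

C1: x5 = 5 > 4, so we need x4 ≤ 5; x4 = 4 ≤ 5  true
C2: abs(1 - 12) = 11  true
C3: x8 = 7 is outside [2, 6]  false
C4: x7^2 + x4^2 = 8^2 + 4^2 = 64 + 16 = 80, not 78  false
C5: x4 = 4 is even  false
C6: x7 + x5 = 8 + 5 = 13; 13 > 10, bound 10 not met  false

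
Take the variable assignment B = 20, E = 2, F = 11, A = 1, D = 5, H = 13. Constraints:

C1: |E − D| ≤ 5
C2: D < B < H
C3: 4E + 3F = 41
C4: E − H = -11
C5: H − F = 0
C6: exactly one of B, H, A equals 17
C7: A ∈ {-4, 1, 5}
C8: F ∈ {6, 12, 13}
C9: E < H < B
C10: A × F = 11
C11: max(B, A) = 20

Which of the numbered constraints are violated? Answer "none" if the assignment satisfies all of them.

C1: |2 − 5| = 3; 3 ≤ 5 — OK.
C2: values 5, 20, 13; B = 20 is not < H = 13 — violated.
C3: 4E + 3F = 4(2) + 3(11) = 41 — OK.
C4: E − H = 2 − 13 = -11 — OK.
C5: H − F = 13 − 11 = 2, not 0 — violated.
C6: B=20, H=13, A=1; 0 of them equal 17, not exactly one — violated.
C7: A = 1 is in {-4, 1, 5} — OK.
C8: F = 11 is not in {6, 12, 13} — violated.
C9: values 2 < 13 < 20 — OK.
C10: A × F = 1 × 11 = 11 — OK.
C11: max(20, 1) = 20 — OK.

Constraints 2, 5, 6, and 8 are violated.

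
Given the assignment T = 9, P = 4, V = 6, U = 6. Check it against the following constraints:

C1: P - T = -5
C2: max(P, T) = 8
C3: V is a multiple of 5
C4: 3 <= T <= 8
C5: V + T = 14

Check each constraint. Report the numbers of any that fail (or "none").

C1: P - T = 4 - 9 = -5 — OK.
C2: max(4, 9) = 9, not 8 — violated.
C3: 6 = 5*1 + 1, so 5 does not divide 6 — violated.
C4: T = 9 is outside [3, 8] — violated.
C5: V + T = 6 + 9 = 15, not 14 — violated.

No — constraints 2, 3, 4, and 5 are not satisfied.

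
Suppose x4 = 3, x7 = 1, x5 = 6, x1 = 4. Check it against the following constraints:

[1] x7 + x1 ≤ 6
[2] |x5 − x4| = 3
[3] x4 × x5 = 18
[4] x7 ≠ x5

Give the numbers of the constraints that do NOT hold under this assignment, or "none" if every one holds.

None — every constraint holds.

[1] x7 + x1 = 1 + 4 = 5; 5 ≤ 6  ✔
[2] |6 − 3| = 3  ✔
[3] x4 × x5 = 3 × 6 = 18  ✔
[4] x7 = 1, x5 = 6; distinct  ✔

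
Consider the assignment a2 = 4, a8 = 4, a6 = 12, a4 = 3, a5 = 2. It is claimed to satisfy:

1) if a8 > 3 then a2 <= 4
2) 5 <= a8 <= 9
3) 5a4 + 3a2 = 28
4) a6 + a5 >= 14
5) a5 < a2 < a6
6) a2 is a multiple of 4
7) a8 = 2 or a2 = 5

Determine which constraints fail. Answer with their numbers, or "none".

Constraints 2, 3, and 7 are violated.

1) a8 = 4 > 3, so we need a2 ≤ 4; a2 = 4 ≤ 4  yes
2) a8 = 4 is outside [5, 9]  no
3) 5a4 + 3a2 = 5(3) + 3(4) = 27, not 28  no
4) a6 + a5 = 12 + 2 = 14; 14 ≥ 14  yes
5) values 2 < 4 < 12  yes
6) 4 / 4 = 1, so 4 divides 4  yes
7) a8 = 4 ≠ 2 and a2 = 4 ≠ 5; both disjuncts false  no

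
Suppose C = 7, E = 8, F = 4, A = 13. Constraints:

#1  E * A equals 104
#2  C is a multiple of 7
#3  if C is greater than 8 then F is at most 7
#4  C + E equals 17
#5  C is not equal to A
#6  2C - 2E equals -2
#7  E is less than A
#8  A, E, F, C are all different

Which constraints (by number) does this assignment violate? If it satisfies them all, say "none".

Constraint 4 does not hold.

#1 E * A = 8 * 13 = 104 — satisfied.
#2 7 / 7 = 1, so 7 divides 7 — satisfied.
#3 C = 7, not > 8; antecedent false, conditional vacuously true — satisfied.
#4 C + E = 7 + 8 = 15, not 17 — violated.
#5 C = 7, A = 13; distinct — satisfied.
#6 2C - 2E = 2(7) - 2(8) = -2 — satisfied.
#7 E = 8, A = 13; 8 < 13 — satisfied.
#8 values 13, 8, 4, 7 are pairwise distinct — satisfied.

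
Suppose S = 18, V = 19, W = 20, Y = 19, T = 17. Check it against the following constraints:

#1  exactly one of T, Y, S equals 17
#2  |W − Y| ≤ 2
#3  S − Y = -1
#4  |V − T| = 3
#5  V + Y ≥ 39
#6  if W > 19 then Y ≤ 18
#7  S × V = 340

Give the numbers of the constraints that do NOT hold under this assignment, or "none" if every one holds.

Violated: 4, 5, 6, 7.

#1 T=17, Y=19, S=18; 1 of them equals 17  holds
#2 |20 − 19| = 1; 1 ≤ 2  holds
#3 S − Y = 18 − 19 = -1  holds
#4 |19 − 17| = 2, not 3  fails
#5 V + Y = 19 + 19 = 38; 38 < 39, bound 39 not met  fails
#6 W = 20 > 19, so we need Y ≤ 18; but Y = 19 > 18  fails
#7 S × V = 18 × 19 = 342, not 340  fails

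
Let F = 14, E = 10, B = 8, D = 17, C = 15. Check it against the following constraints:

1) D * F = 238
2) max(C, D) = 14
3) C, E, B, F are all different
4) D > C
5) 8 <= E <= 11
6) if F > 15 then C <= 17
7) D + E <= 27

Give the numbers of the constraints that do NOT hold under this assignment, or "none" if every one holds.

1) D * F = 17 * 14 = 238 — holds.
2) max(15, 17) = 17, not 14 — fails.
3) values 15, 10, 8, 14 are pairwise distinct — holds.
4) D = 17, C = 15; 17 > 15 — holds.
5) E = 10 lies in [8, 11] — holds.
6) F = 14, not > 15; antecedent false, conditional vacuously true — holds.
7) D + E = 17 + 10 = 27; 27 ≤ 27 — holds.

No — constraint 2 is not satisfied.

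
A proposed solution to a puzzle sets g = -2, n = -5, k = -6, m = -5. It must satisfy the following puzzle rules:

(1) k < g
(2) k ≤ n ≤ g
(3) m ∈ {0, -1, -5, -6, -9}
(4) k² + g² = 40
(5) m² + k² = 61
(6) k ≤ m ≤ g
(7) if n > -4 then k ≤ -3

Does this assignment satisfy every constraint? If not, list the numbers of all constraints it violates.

(1) k = -6, g = -2; -6 < -2  holds
(2) values -6 ≤ -5 ≤ -2  holds
(3) m = -5 is in {0, -1, -5, -6, -9}  holds
(4) k² + g² = (-6)² + (-2)² = 36 + 4 = 40  holds
(5) m² + k² = (-5)² + (-6)² = 25 + 36 = 61  holds
(6) values -6 ≤ -5 ≤ -2  holds
(7) n = -5, not > -4; antecedent false, conditional vacuously true  holds

None — every constraint holds.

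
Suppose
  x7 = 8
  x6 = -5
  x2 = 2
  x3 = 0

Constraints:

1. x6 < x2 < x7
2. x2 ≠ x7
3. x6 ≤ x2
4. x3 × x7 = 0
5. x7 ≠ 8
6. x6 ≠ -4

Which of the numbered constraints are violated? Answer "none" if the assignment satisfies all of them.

The assignment fails constraint 5.

1. values -5 < 2 < 8 — holds.
2. x2 = 2, x7 = 8; distinct — holds.
3. x6 = -5, x2 = 2; -5 ≤ 2 — holds.
4. x3 × x7 = 0 × 8 = 0 — holds.
5. x7 = 8, but 8 is required to differ — fails.
6. x6 = -5, and -5 ≠ -4 — holds.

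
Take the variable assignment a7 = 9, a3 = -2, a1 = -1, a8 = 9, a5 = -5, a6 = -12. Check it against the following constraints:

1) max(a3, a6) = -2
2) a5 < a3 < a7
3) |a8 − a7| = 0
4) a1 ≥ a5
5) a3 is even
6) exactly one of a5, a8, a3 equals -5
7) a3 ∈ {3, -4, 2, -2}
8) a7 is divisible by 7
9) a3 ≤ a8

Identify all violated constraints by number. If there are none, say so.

Violated: 8.

1) max(-2, -12) = -2 — holds.
2) values -5 < -2 < 9 — holds.
3) |9 − 9| = 0 — holds.
4) a1 = -1, a5 = -5; -1 ≥ -5 — holds.
5) a3 = -2 is even — holds.
6) a5=-5, a8=9, a3=-2; 1 of them equals -5 — holds.
7) a3 = -2 is in {3, -4, 2, -2} — holds.
8) 9 = 7×1 + 2, so 7 does not divide 9 — fails.
9) a3 = -2, a8 = 9; -2 ≤ 9 — holds.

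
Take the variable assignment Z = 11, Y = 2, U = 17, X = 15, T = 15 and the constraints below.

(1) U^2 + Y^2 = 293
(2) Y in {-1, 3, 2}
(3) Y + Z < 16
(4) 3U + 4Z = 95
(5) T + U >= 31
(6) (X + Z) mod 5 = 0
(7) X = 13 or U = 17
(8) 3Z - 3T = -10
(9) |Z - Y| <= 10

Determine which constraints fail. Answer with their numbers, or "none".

(1) U^2 + Y^2 = 17^2 + 2^2 = 289 + 4 = 293  ✔
(2) Y = 2 is in {-1, 3, 2}  ✔
(3) Y + Z = 2 + 11 = 13; 13 < 16  ✔
(4) 3U + 4Z = 3(17) + 4(11) = 95  ✔
(5) T + U = 15 + 17 = 32; 32 ≥ 31  ✔
(6) X + Z = 26; 26 mod 5 = 1, not 0  ✘
(7) X = 15 ≠ 13, but U = 17 = 17 (second disjunct)  ✔
(8) 3Z - 3T = 3(11) - 3(15) = -12, not -10  ✘
(9) |11 - 2| = 9; 9 ≤ 10  ✔

Constraints 6 and 8 do not hold.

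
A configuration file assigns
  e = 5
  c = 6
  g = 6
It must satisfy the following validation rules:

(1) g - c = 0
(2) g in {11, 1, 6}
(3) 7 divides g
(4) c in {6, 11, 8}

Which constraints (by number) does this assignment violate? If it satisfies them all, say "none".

(1) g - c = 6 - 6 = 0  OK
(2) g = 6 is in {11, 1, 6}  OK
(3) 6 = 7*0 + 6, so 7 does not divide 6  FAIL
(4) c = 6 is in {6, 11, 8}  OK

No — constraint 3 is not satisfied.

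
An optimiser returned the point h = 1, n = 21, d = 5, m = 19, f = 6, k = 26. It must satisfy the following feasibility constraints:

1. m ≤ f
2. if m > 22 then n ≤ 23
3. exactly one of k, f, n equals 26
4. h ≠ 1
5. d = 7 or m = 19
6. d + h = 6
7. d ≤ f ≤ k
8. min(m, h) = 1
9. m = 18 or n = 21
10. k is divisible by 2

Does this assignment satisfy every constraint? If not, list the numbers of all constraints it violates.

1. m = 19, f = 6; 19 > 6 (want ≤) — does not hold.
2. m = 19, not > 22; antecedent false, conditional vacuously true — holds.
3. k=26, f=6, n=21; 1 of them equals 26 — holds.
4. h = 1, but 1 is required to differ — does not hold.
5. d = 5 ≠ 7, but m = 19 = 19 (second disjunct) — holds.
6. d + h = 5 + 1 = 6 — holds.
7. values 5 ≤ 6 ≤ 26 — holds.
8. min(19, 1) = 1 — holds.
9. m = 19 ≠ 18, but n = 21 = 21 (second disjunct) — holds.
10. 26 / 2 = 13, so 2 divides 26 — holds.

Violated: 1 and 4.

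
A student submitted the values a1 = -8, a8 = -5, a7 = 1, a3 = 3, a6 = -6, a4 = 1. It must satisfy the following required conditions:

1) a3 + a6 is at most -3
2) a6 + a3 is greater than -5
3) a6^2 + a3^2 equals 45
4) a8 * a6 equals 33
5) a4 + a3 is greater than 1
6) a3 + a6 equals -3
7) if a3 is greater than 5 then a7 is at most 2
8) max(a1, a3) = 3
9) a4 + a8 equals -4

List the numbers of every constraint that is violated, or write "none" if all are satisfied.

1) a3 + a6 = 3 + (-6) = -3; -3 ≤ -3 — OK.
2) a6 + a3 = -6 + 3 = -3; -3 > -5 — OK.
3) a6^2 + a3^2 = (-6)^2 + 3^2 = 36 + 9 = 45 — OK.
4) a8 * a6 = -5 * (-6) = 30, not 33 — violated.
5) a4 + a3 = 1 + 3 = 4; 4 > 1 — OK.
6) a3 + a6 = 3 + (-6) = -3 — OK.
7) a3 = 3, not > 5; antecedent false, conditional vacuously true — OK.
8) max(-8, 3) = 3 — OK.
9) a4 + a8 = 1 + (-5) = -4 — OK.

Constraint 4 does not hold.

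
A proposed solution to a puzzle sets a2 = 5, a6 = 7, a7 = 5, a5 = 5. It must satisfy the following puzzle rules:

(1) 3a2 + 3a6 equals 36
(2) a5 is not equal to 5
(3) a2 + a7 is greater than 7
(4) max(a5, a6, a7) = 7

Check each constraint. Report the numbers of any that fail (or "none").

(1) 3a2 + 3a6 = 3(5) + 3(7) = 36 — holds.
(2) a5 = 5, but 5 is required to differ — fails.
(3) a2 + a7 = 5 + 5 = 10; 10 > 7 — holds.
(4) max(5, 7, 5) = 7 — holds.

The assignment fails constraint 2.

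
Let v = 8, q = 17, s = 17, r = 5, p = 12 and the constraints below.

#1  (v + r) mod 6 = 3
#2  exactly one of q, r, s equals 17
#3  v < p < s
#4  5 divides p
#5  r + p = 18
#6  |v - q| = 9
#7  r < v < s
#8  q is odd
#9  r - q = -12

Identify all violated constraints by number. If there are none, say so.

No — constraints 1, 2, 4, 5 are not satisfied.

#1 v + r = 13; 13 mod 6 = 1, not 3 — does not hold.
#2 q=17, r=5, s=17; 2 of them equal 17, not exactly one — does not hold.
#3 values 8 < 12 < 17 — holds.
#4 12 = 5*2 + 2, so 5 does not divide 12 — does not hold.
#5 r + p = 5 + 12 = 17, not 18 — does not hold.
#6 |8 - 17| = 9 — holds.
#7 values 5 < 8 < 17 — holds.
#8 q = 17 is odd — holds.
#9 r - q = 5 - 17 = -12 — holds.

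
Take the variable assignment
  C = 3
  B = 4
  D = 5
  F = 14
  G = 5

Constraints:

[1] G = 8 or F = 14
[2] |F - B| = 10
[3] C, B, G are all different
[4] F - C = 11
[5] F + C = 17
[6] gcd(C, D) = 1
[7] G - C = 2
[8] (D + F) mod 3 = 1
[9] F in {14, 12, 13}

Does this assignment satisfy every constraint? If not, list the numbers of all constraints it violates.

[1] G = 5 ≠ 8, but F = 14 = 14 (second disjunct) — holds.
[2] |14 - 4| = 10 — holds.
[3] values 3, 4, 5 are pairwise distinct — holds.
[4] F - C = 14 - 3 = 11 — holds.
[5] F + C = 14 + 3 = 17 — holds.
[6] gcd(3, 5) = 1 — holds.
[7] G - C = 5 - 3 = 2 — holds.
[8] D + F = 19; 19 mod 3 = 1 — holds.
[9] F = 14 is in {14, 12, 13} — holds.

No violations.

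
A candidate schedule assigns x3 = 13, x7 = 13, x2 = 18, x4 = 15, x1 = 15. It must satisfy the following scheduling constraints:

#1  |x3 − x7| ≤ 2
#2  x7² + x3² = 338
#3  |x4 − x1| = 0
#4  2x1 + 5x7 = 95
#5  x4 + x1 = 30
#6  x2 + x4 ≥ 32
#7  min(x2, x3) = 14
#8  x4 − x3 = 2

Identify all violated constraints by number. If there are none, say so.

Constraint 7 does not hold.

#1 |13 − 13| = 0; 0 ≤ 2  ✓
#2 x7² + x3² = 13² + 13² = 169 + 169 = 338  ✓
#3 |15 − 15| = 0  ✓
#4 2x1 + 5x7 = 2(15) + 5(13) = 95  ✓
#5 x4 + x1 = 15 + 15 = 30  ✓
#6 x2 + x4 = 18 + 15 = 33; 33 ≥ 32  ✓
#7 min(18, 13) = 13, not 14  ✗
#8 x4 − x3 = 15 − 13 = 2  ✓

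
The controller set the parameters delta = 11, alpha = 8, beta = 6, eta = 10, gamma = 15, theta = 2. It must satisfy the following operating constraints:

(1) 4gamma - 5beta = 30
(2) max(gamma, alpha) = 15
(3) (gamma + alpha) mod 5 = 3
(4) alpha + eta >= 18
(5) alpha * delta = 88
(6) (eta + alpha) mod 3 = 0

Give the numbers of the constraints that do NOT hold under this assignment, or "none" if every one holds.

None — every constraint holds.

(1) 4gamma - 5beta = 4(15) - 5(6) = 30 — holds.
(2) max(15, 8) = 15 — holds.
(3) gamma + alpha = 23; 23 mod 5 = 3 — holds.
(4) alpha + eta = 8 + 10 = 18; 18 ≥ 18 — holds.
(5) alpha * delta = 8 * 11 = 88 — holds.
(6) eta + alpha = 18; 18 mod 3 = 0 — holds.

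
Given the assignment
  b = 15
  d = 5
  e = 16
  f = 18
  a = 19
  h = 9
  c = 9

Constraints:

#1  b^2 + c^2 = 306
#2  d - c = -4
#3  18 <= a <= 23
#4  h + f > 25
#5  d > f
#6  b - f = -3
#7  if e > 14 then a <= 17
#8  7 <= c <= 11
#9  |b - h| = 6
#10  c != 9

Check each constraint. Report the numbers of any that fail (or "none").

#1 b^2 + c^2 = 15^2 + 9^2 = 225 + 81 = 306 — OK.
#2 d - c = 5 - 9 = -4 — OK.
#3 a = 19 lies in [18, 23] — OK.
#4 h + f = 9 + 18 = 27; 27 > 25 — OK.
#5 d = 5, f = 18; 5 ≤ 18 (want >) — violated.
#6 b - f = 15 - 18 = -3 — OK.
#7 e = 16 > 14, so we need a ≤ 17; but a = 19 > 17 — violated.
#8 c = 9 lies in [7, 11] — OK.
#9 |15 - 9| = 6 — OK.
#10 c = 9, but 9 is required to differ — violated.

Constraints 5, 7, and 10 are violated.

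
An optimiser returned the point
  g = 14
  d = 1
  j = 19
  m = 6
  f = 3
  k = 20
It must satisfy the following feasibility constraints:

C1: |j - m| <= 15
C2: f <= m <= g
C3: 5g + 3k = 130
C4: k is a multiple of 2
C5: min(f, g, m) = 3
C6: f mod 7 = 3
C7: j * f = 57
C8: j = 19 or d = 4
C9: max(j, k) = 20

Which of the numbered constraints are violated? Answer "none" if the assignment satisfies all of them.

C1: |19 - 6| = 13; 13 ≤ 15  holds
C2: values 3 <= 6 <= 14  holds
C3: 5g + 3k = 5(14) + 3(20) = 130  holds
C4: 20 / 2 = 10, so 2 divides 20  holds
C5: min(3, 14, 6) = 3  holds
C6: 3 mod 7 = 3  holds
C7: j * f = 19 * 3 = 57  holds
C8: j = 19 = 19 (first disjunct)  holds
C9: max(19, 20) = 20  holds

None — every constraint holds.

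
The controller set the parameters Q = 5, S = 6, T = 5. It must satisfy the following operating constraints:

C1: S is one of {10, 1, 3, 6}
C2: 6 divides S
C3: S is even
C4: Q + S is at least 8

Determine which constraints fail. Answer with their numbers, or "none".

The assignment satisfies every constraint.

C1: S = 6 is in {10, 1, 3, 6} — holds.
C2: 6 / 6 = 1, so 6 divides 6 — holds.
C3: S = 6 is even — holds.
C4: Q + S = 5 + 6 = 11; 11 ≥ 8 — holds.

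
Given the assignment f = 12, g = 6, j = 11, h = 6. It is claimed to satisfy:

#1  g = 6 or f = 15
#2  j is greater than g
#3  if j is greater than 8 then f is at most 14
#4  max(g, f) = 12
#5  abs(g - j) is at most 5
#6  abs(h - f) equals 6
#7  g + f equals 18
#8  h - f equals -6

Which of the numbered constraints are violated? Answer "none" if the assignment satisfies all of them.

#1 g = 6 = 6 (first disjunct)  true
#2 j = 11, g = 6; 11 > 6  true
#3 j = 11 > 8, so we need f ≤ 14; f = 12 ≤ 14  true
#4 max(6, 12) = 12  true
#5 abs(6 - 11) = 5; 5 ≤ 5  true
#6 abs(6 - 12) = 6  true
#7 g + f = 6 + 12 = 18  true
#8 h - f = 6 - 12 = -6  true

No violations.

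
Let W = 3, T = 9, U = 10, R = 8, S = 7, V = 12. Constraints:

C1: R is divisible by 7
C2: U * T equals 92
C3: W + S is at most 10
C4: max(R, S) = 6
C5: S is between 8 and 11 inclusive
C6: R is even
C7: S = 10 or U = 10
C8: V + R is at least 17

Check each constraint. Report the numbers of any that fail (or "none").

C1: 8 = 7*1 + 1, so 7 does not divide 8  ✗
C2: U * T = 10 * 9 = 90, not 92  ✗
C3: W + S = 3 + 7 = 10; 10 ≤ 10  ✓
C4: max(8, 7) = 8, not 6  ✗
C5: S = 7 is outside [8, 11]  ✗
C6: R = 8 is even  ✓
C7: S = 7 ≠ 10, but U = 10 = 10 (second disjunct)  ✓
C8: V + R = 12 + 8 = 20; 20 ≥ 17  ✓

The assignment fails constraints 1, 2, 4, and 5.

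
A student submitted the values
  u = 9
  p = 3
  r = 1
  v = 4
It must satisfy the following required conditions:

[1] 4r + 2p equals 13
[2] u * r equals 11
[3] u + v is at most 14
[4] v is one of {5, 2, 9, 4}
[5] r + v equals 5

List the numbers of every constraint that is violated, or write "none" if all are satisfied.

Constraints 1, 2 are violated.

[1] 4r + 2p = 4(1) + 2(3) = 10, not 13 — fails.
[2] u * r = 9 * 1 = 9, not 11 — fails.
[3] u + v = 9 + 4 = 13; 13 ≤ 14 — holds.
[4] v = 4 is in {5, 2, 9, 4} — holds.
[5] r + v = 1 + 4 = 5 — holds.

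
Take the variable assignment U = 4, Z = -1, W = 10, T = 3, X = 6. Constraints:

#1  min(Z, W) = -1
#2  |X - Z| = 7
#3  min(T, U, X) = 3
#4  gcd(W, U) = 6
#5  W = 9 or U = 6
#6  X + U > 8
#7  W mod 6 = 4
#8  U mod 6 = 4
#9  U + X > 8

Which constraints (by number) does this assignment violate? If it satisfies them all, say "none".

Constraints 4 and 5 do not hold.

#1 min(-1, 10) = -1 — satisfied.
#2 |6 - (-1)| = 7 — satisfied.
#3 min(3, 4, 6) = 3 — satisfied.
#4 gcd(10, 4) = 2, not 6 — violated.
#5 W = 10 ≠ 9 and U = 4 ≠ 6; both disjuncts false — violated.
#6 X + U = 6 + 4 = 10; 10 > 8 — satisfied.
#7 10 mod 6 = 4 — satisfied.
#8 4 mod 6 = 4 — satisfied.
#9 U + X = 4 + 6 = 10; 10 > 8 — satisfied.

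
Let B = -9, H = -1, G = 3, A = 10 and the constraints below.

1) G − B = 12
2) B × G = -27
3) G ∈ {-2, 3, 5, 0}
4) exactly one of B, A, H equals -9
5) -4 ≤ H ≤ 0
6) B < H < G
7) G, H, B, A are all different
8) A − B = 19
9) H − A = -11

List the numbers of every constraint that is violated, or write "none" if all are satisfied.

The assignment satisfies every constraint.

1) G − B = 3 − (-9) = 12 — holds.
2) B × G = -9 × 3 = -27 — holds.
3) G = 3 is in {-2, 3, 5, 0} — holds.
4) B=-9, A=10, H=-1; 1 of them equals -9 — holds.
5) H = -1 lies in [-4, 0] — holds.
6) values -9 < -1 < 3 — holds.
7) values 3, -1, -9, 10 are pairwise distinct — holds.
8) A − B = 10 − (-9) = 19 — holds.
9) H − A = -1 − 10 = -11 — holds.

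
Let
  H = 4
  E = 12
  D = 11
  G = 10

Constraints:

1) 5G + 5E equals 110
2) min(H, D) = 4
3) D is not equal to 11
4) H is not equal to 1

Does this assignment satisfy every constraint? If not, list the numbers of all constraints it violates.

1) 5G + 5E = 5(10) + 5(12) = 110  yes
2) min(4, 11) = 4  yes
3) D = 11, but 11 is required to differ  no
4) H = 4, and 4 ≠ 1  yes

No — constraint 3 is not satisfied.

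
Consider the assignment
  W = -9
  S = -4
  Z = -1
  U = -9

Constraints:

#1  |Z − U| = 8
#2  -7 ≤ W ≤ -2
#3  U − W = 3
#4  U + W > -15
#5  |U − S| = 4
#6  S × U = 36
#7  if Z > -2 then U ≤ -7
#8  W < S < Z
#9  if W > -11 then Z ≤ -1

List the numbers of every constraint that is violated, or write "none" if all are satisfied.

#1 |-1 − (-9)| = 8 — OK.
#2 W = -9 is outside [-7, -2] — violated.
#3 U − W = -9 − (-9) = 0, not 3 — violated.
#4 U + W = -9 + (-9) = -18; -18 ≤ -15, bound -15 not met — violated.
#5 |-9 − (-4)| = 5, not 4 — violated.
#6 S × U = -4 × (-9) = 36 — OK.
#7 Z = -1 > -2, so we need U ≤ -7; U = -9 ≤ -7 — OK.
#8 values -9 < -4 < -1 — OK.
#9 W = -9 > -11, so we need Z ≤ -1; Z = -1 ≤ -1 — OK.

Constraints 2, 3, 4, and 5 do not hold.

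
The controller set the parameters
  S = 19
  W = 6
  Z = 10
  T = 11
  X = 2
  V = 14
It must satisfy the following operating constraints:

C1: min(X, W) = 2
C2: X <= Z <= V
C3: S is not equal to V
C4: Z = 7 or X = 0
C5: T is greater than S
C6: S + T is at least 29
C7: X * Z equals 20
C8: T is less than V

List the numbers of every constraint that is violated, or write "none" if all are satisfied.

The assignment fails constraints 4 and 5.

C1: min(2, 6) = 2 — satisfied.
C2: values 2 <= 10 <= 14 — satisfied.
C3: S = 19, V = 14; distinct — satisfied.
C4: Z = 10 ≠ 7 and X = 2 ≠ 0; both disjuncts false — violated.
C5: T = 11, S = 19; 11 ≤ 19 (want >) — violated.
C6: S + T = 19 + 11 = 30; 30 ≥ 29 — satisfied.
C7: X * Z = 2 * 10 = 20 — satisfied.
C8: T = 11, V = 14; 11 < 14 — satisfied.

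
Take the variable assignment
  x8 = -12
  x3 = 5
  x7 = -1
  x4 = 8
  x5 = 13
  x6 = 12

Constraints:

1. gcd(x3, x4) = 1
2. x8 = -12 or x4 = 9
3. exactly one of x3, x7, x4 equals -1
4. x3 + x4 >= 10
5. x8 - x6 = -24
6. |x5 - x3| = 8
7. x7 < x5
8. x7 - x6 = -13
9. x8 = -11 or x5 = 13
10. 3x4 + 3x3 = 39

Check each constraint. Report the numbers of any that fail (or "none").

1. gcd(5, 8) = 1  true
2. x8 = -12 = -12 (first disjunct)  true
3. x3=5, x7=-1, x4=8; 1 of them equals -1  true
4. x3 + x4 = 5 + 8 = 13; 13 ≥ 10  true
5. x8 - x6 = -12 - 12 = -24  true
6. |13 - 5| = 8  true
7. x7 = -1, x5 = 13; -1 < 13  true
8. x7 - x6 = -1 - 12 = -13  true
9. x8 = -12 ≠ -11, but x5 = 13 = 13 (second disjunct)  true
10. 3x4 + 3x3 = 3(8) + 3(5) = 39  true

No violations.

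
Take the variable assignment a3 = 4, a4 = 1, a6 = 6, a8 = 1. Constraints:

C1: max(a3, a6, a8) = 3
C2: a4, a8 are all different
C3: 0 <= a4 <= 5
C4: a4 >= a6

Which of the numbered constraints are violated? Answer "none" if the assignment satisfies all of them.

The assignment fails constraints 1, 2, and 4.

C1: max(4, 6, 1) = 6, not 3 — fails.
C2: a4 = a8 = 1, not all different — fails.
C3: a4 = 1 lies in [0, 5] — holds.
C4: a4 = 1, a6 = 6; 1 < 6 (want ≥) — fails.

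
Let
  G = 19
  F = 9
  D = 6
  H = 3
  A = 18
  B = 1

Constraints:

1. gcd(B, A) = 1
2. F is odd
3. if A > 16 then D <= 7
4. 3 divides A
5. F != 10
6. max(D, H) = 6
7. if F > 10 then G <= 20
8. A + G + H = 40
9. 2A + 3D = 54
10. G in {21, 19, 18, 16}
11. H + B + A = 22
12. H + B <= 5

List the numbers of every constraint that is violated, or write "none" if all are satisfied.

Yes — all constraints hold.

1. gcd(1, 18) = 1  yes
2. F = 9 is odd  yes
3. A = 18 > 16, so we need D ≤ 7; D = 6 ≤ 7  yes
4. 18 / 3 = 6, so 3 divides 18  yes
5. F = 9, and 9 ≠ 10  yes
6. max(6, 3) = 6  yes
7. F = 9, not > 10; antecedent false, conditional vacuously true  yes
8. A + G + H = 18 + 19 + 3 = 40  yes
9. 2A + 3D = 2(18) + 3(6) = 54  yes
10. G = 19 is in {21, 19, 18, 16}  yes
11. H + B + A = 3 + 1 + 18 = 22  yes
12. H + B = 3 + 1 = 4; 4 ≤ 5  yes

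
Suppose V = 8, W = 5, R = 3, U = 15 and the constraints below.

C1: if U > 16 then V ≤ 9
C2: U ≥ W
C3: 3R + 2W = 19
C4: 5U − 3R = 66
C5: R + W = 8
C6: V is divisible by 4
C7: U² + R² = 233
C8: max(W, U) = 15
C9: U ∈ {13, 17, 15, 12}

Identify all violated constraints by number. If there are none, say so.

Constraint 7 is violated.

C1: U = 15, not > 16; antecedent false, conditional vacuously true — holds.
C2: U = 15, W = 5; 15 ≥ 5 — holds.
C3: 3R + 2W = 3(3) + 2(5) = 19 — holds.
C4: 5U − 3R = 5(15) − 3(3) = 66 — holds.
C5: R + W = 3 + 5 = 8 — holds.
C6: 8 / 4 = 2, so 4 divides 8 — holds.
C7: U² + R² = 15² + 3² = 225 + 9 = 234, not 233 — does not hold.
C8: max(5, 15) = 15 — holds.
C9: U = 15 is in {13, 17, 15, 12} — holds.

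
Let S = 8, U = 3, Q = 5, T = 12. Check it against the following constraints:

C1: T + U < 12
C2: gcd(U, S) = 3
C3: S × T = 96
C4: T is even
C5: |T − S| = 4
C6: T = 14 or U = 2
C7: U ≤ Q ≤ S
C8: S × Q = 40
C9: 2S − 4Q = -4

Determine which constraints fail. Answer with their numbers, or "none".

C1: T + U = 12 + 3 = 15; 15 ≥ 12, bound 12 not met — does not hold.
C2: gcd(3, 8) = 1, not 3 — does not hold.
C3: S × T = 8 × 12 = 96 — holds.
C4: T = 12 is even — holds.
C5: |12 − 8| = 4 — holds.
C6: T = 12 ≠ 14 and U = 3 ≠ 2; both disjuncts false — does not hold.
C7: values 3 ≤ 5 ≤ 8 — holds.
C8: S × Q = 8 × 5 = 40 — holds.
C9: 2S − 4Q = 2(8) − 4(5) = -4 — holds.

Violated: 1, 2, and 6.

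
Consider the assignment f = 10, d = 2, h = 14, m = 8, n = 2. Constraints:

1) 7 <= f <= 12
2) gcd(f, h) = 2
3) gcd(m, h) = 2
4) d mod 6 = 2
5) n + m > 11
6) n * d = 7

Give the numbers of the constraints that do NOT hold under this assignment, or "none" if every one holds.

1) f = 10 lies in [7, 12]  true
2) gcd(10, 14) = 2  true
3) gcd(8, 14) = 2  true
4) 2 mod 6 = 2  true
5) n + m = 2 + 8 = 10; 10 ≤ 11, bound 11 not met  false
6) n * d = 2 * 2 = 4, not 7  false

Constraints 5, 6 do not hold.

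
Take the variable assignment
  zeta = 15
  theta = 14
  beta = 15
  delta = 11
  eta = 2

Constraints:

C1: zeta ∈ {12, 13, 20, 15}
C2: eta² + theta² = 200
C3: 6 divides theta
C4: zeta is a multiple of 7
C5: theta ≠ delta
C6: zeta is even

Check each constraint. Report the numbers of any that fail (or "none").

The assignment fails constraints 3, 4, 6.

C1: zeta = 15 is in {12, 13, 20, 15} — holds.
C2: eta² + theta² = 2² + 14² = 4 + 196 = 200 — holds.
C3: 14 = 6×2 + 2, so 6 does not divide 14 — does not hold.
C4: 15 = 7×2 + 1, so 7 does not divide 15 — does not hold.
C5: theta = 14, delta = 11; distinct — holds.
C6: zeta = 15 is odd — does not hold.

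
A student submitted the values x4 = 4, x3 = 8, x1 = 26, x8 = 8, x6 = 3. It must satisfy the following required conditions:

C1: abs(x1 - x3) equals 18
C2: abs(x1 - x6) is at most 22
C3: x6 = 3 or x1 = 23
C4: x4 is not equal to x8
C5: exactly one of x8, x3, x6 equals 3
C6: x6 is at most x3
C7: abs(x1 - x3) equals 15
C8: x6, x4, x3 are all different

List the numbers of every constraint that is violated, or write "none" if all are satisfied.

Constraints 2, 7 are violated.

C1: abs(26 - 8) = 18 — satisfied.
C2: abs(26 - 3) = 23; 23 > 22, exceeds bound 22 — violated.
C3: x6 = 3 = 3 (first disjunct) — satisfied.
C4: x4 = 4, x8 = 8; distinct — satisfied.
C5: x8=8, x3=8, x6=3; 1 of them equals 3 — satisfied.
C6: x6 = 3, x3 = 8; 3 ≤ 8 — satisfied.
C7: abs(26 - 8) = 18, not 15 — violated.
C8: values 3, 4, 8 are pairwise distinct — satisfied.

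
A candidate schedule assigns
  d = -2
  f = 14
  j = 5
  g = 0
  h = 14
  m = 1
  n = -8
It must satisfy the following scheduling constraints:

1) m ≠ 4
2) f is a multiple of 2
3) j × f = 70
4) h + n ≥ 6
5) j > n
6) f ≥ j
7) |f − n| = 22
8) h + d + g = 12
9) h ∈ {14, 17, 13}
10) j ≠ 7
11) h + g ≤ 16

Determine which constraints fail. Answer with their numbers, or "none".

No violations.

1) m = 1, and 1 ≠ 4 — holds.
2) 14 / 2 = 7, so 2 divides 14 — holds.
3) j × f = 5 × 14 = 70 — holds.
4) h + n = 14 + (-8) = 6; 6 ≥ 6 — holds.
5) j = 5, n = -8; 5 > -8 — holds.
6) f = 14, j = 5; 14 ≥ 5 — holds.
7) |14 − (-8)| = 22 — holds.
8) h + d + g = 14 + (-2) + 0 = 12 — holds.
9) h = 14 is in {14, 17, 13} — holds.
10) j = 5, and 5 ≠ 7 — holds.
11) h + g = 14 + 0 = 14; 14 ≤ 16 — holds.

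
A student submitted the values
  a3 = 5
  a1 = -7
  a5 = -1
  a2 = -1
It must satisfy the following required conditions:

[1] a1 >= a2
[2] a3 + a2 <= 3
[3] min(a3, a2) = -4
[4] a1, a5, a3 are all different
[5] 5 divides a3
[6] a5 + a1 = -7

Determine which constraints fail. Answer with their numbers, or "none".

[1] a1 = -7, a2 = -1; -7 < -1 (want ≥) — fails.
[2] a3 + a2 = 5 + (-1) = 4; 4 > 3, bound 3 not met — fails.
[3] min(5, -1) = -1, not -4 — fails.
[4] values -7, -1, 5 are pairwise distinct — holds.
[5] 5 / 5 = 1, so 5 divides 5 — holds.
[6] a5 + a1 = -1 + (-7) = -8, not -7 — fails.

Constraints 1, 2, 3, 6 do not hold.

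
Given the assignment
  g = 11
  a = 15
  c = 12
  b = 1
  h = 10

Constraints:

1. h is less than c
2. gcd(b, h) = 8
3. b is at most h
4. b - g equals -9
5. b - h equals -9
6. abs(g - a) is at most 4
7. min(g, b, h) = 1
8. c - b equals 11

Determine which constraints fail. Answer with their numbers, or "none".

1. h = 10, c = 12; 10 < 12  OK
2. gcd(1, 10) = 1, not 8  FAIL
3. b = 1, h = 10; 1 ≤ 10  OK
4. b - g = 1 - 11 = -10, not -9  FAIL
5. b - h = 1 - 10 = -9  OK
6. abs(11 - 15) = 4; 4 ≤ 4  OK
7. min(11, 1, 10) = 1  OK
8. c - b = 12 - 1 = 11  OK

Constraints 2 and 4 are violated.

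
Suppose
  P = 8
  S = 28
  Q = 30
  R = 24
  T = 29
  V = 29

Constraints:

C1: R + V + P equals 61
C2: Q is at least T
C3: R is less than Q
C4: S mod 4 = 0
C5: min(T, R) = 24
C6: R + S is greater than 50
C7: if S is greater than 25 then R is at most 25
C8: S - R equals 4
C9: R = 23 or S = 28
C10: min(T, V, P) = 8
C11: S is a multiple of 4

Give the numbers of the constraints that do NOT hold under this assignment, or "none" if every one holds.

None — every constraint holds.

C1: R + V + P = 24 + 29 + 8 = 61  true
C2: Q = 30, T = 29; 30 ≥ 29  true
C3: R = 24, Q = 30; 24 < 30  true
C4: 28 mod 4 = 0  true
C5: min(29, 24) = 24  true
C6: R + S = 24 + 28 = 52; 52 > 50  true
C7: S = 28 > 25, so we need R ≤ 25; R = 24 ≤ 25  true
C8: S - R = 28 - 24 = 4  true
C9: R = 24 ≠ 23, but S = 28 = 28 (second disjunct)  true
C10: min(29, 29, 8) = 8  true
C11: 28 / 4 = 7, so 4 divides 28  true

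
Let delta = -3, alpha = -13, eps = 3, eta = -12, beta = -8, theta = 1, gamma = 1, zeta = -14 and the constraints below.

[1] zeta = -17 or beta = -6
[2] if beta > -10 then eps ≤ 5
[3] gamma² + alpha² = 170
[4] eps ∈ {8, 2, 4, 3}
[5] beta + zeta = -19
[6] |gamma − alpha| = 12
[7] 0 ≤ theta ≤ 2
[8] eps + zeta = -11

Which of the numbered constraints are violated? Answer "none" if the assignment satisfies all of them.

No — constraints 1, 5, and 6 are not satisfied.

[1] zeta = -14 ≠ -17 and beta = -8 ≠ -6; both disjuncts false  ✗
[2] beta = -8 > -10, so we need eps ≤ 5; eps = 3 ≤ 5  ✓
[3] gamma² + alpha² = 1² + (-13)² = 1 + 169 = 170  ✓
[4] eps = 3 is in {8, 2, 4, 3}  ✓
[5] beta + zeta = -8 + (-14) = -22, not -19  ✗
[6] |1 − (-13)| = 14, not 12  ✗
[7] theta = 1 lies in [0, 2]  ✓
[8] eps + zeta = 3 + (-14) = -11  ✓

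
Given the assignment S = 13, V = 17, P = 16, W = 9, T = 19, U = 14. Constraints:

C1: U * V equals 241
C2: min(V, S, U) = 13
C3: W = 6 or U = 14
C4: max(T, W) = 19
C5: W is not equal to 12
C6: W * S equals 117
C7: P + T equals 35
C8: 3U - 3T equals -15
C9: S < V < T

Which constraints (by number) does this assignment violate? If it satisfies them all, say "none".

C1: U * V = 14 * 17 = 238, not 241  ✘
C2: min(17, 13, 14) = 13  ✔
C3: W = 9 ≠ 6, but U = 14 = 14 (second disjunct)  ✔
C4: max(19, 9) = 19  ✔
C5: W = 9, and 9 ≠ 12  ✔
C6: W * S = 9 * 13 = 117  ✔
C7: P + T = 16 + 19 = 35  ✔
C8: 3U - 3T = 3(14) - 3(19) = -15  ✔
C9: values 13 < 17 < 19  ✔

The assignment fails constraint 1.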